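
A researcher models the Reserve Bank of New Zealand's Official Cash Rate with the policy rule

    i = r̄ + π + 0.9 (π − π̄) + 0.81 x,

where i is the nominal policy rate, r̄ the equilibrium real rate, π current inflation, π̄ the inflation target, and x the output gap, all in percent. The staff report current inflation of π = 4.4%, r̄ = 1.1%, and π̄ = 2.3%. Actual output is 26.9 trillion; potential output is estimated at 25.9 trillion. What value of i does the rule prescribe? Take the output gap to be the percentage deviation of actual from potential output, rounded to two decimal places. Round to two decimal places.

10.52%

Output gap = 100 × (26.9 − 25.9) / 25.9 = 3.86%.
i = 1.10 + 4.40 + 0.9 × (4.40 − 2.30) + 0.81 × 3.86
   = 1.10 + 4.4 + 1.89 + 3.1266 = 10.52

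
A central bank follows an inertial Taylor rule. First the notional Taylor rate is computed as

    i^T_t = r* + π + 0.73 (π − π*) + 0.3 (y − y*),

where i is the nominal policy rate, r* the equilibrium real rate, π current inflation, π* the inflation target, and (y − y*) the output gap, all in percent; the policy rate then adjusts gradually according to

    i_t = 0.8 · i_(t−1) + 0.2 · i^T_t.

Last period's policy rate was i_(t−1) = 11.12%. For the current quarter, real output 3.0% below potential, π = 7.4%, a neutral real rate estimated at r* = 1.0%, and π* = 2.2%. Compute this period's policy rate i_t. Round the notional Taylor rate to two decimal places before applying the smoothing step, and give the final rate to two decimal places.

11.16%

Output 3.0% below potential → (y − y*) = -3.0.
i^T_t = 1.0 + 7.4 + 0.73 × (7.4 − 2.2) + 0.3 × (-3.0)
   = 1.0 + 7.4 + 3.796 − 0.9 = 11.30
i_t = 0.8 × 11.12 + 0.2 × 11.30 = 8.896 + 2.26 = 11.16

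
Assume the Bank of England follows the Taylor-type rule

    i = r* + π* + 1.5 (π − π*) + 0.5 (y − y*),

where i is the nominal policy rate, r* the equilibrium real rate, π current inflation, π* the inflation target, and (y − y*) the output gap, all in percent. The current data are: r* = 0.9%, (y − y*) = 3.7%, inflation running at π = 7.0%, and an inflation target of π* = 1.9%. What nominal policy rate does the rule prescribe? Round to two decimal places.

i = 0.9 + 1.9 + 1.5 × (7.0 − 1.9) + 0.5 × 3.7
   = 0.9 + 1.9 + 7.65 + 1.85 = 12.30

12.30%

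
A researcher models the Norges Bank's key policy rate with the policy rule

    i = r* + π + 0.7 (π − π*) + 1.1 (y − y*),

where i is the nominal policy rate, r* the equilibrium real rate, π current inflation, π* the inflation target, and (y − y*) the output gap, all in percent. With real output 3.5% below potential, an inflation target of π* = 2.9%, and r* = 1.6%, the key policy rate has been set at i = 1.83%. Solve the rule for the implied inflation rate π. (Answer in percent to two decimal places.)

3.59%

Output 3.5% below potential → (y − y*) = -3.5.
Collecting π: i = r* + (1 + 0.7) π − 0.7 π* + 1.1 (y − y*)
1.7 π = 1.83 − 1.6 + 0.7 × 2.9 − 1.1 × (-3.5) = 6.11
π = 6.11 / 1.7 = 3.59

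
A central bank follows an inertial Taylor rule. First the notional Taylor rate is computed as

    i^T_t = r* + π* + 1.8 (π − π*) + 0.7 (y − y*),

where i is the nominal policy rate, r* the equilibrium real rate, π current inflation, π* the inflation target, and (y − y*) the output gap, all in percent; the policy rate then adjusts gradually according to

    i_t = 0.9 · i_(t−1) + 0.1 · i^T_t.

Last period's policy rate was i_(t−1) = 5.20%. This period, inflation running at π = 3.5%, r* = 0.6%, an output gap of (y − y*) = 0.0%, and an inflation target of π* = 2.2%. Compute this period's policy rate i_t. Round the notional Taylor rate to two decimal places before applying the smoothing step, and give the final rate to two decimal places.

5.19%

i^T_t = 0.6 + 2.2 + 1.8 × (3.5 − 2.2) + 0.7 × 0.0
   = 0.6 + 2.2 + 2.34 + 0 = 5.14
i_t = 0.9 × 5.20 + 0.1 × 5.14 = 4.68 + 0.514 = 5.19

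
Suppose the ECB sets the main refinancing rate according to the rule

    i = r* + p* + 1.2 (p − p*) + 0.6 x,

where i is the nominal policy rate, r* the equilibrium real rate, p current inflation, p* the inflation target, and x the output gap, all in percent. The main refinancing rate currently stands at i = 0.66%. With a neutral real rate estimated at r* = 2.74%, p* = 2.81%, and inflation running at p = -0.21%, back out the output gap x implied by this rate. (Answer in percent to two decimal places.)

0.6 x = 0.66 − 2.74 − 2.81 − 1.2 × ((-0.21) − 2.81) = -1.266
x = -1.266 / 0.6 = -2.11

-2.11%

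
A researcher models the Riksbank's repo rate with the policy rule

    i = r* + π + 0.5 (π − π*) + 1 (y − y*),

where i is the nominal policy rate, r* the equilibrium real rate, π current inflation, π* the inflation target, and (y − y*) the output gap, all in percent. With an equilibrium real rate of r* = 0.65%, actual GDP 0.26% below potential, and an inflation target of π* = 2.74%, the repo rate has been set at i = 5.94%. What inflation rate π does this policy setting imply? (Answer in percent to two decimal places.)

Output 0.26% below potential → (y − y*) = -0.26.
Collecting π: i = r* + (1 + 0.5) π − 0.5 π* + 1 (y − y*)
1.5 π = 5.94 − 0.65 + 0.5 × 2.74 − 1 × (-0.26) = 6.92
π = 6.92 / 1.5 = 4.61

4.61%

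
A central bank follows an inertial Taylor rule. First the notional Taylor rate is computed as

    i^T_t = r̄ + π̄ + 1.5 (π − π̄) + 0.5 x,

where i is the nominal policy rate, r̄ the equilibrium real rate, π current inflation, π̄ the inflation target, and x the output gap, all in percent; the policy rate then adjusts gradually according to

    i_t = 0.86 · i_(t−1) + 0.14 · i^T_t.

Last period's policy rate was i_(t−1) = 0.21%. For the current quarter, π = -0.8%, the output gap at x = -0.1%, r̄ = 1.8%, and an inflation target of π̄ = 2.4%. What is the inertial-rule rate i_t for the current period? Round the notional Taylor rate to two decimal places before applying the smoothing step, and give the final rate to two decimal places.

0.09%

i^T_t = 1.8 + 2.4 + 1.5 × (-0.8 − 2.4) + 0.5 × (-0.1)
   = 1.8 + 2.4 − 4.8 − 0.05 = -0.65
i_t = 0.86 × 0.21 + 0.14 × (-0.65) = 0.1806 − 0.091 = 0.09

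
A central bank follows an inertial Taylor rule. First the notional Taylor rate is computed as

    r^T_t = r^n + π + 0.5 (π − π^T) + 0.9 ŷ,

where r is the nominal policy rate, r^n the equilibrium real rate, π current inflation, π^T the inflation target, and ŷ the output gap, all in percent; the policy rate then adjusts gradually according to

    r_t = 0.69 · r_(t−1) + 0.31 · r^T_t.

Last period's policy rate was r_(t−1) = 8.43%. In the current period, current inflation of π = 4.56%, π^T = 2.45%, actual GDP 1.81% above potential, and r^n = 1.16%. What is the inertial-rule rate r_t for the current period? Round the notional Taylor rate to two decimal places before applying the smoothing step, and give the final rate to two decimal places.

Output 1.81% above potential → ŷ = 1.81.
r^T_t = 1.16 + 4.56 + 0.5 × (4.56 − 2.45) + 0.9 × 1.81
   = 1.16 + 4.56 + 1.055 + 1.629 = 8.40
r_t = 0.69 × 8.43 + 0.31 × 8.40 = 5.8167 + 2.604 = 8.42

8.42%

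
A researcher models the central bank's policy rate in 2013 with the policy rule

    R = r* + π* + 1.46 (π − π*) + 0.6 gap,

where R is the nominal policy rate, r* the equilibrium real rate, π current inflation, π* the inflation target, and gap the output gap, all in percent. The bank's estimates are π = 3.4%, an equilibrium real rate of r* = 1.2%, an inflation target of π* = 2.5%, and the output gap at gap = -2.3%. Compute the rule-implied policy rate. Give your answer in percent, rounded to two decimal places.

R = 1.2 + 2.5 + 1.46 × (3.4 − 2.5) + 0.6 × (-2.3)
   = 1.2 + 2.5 + 1.314 − 1.38 = 3.63

3.63%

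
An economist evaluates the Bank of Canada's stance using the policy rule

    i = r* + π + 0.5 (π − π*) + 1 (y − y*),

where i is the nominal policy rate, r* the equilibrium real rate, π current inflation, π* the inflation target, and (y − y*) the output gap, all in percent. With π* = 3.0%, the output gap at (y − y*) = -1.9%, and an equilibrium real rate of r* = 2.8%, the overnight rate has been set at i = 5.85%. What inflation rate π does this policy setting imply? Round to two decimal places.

Collecting π: i = r* + (1 + 0.5) π − 0.5 π* + 1 (y − y*)
1.5 π = 5.85 − 2.8 + 0.5 × 3.0 − 1 × (-1.9) = 6.45
π = 6.45 / 1.5 = 4.30

4.30%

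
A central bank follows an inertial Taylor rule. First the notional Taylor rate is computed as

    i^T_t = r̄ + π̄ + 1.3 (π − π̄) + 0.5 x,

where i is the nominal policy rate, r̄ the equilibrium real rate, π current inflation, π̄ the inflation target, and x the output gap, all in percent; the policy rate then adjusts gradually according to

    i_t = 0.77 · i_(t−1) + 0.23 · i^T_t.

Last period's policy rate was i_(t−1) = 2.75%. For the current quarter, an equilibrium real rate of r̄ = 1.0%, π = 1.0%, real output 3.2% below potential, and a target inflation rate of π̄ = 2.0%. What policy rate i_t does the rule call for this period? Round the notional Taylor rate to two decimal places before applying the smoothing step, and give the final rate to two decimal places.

2.14%

Output 3.2% below potential → x = -3.2.
i^T_t = 1.0 + 2.0 + 1.3 × (1.0 − 2.0) + 0.5 × (-3.2)
   = 1.0 + 2 − 1.3 − 1.6 = 0.10
i_t = 0.77 × 2.75 + 0.23 × 0.10 = 2.1175 + 0.023 = 2.14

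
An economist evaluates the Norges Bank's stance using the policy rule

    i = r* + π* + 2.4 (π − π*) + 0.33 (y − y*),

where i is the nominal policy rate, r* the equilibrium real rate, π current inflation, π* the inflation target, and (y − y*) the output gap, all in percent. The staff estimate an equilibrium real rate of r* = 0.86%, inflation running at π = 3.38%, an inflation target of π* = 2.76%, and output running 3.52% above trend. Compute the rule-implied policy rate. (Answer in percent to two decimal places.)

6.27%

Output 3.52% above potential → (y − y*) = 3.52.
i = 0.86 + 2.76 + 2.4 × (3.38 − 2.76) + 0.33 × 3.52
   = 0.86 + 2.76 + 1.488 + 1.1616 = 6.27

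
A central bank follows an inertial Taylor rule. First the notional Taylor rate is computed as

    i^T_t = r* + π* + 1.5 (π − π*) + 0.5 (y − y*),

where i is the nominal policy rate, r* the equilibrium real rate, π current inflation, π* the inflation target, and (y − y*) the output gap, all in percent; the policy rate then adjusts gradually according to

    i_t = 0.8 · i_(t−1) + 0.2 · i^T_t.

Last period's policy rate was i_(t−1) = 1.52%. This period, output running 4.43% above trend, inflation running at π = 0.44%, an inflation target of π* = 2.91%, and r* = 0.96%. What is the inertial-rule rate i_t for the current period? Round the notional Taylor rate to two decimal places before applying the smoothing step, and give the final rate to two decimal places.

Output 4.43% above potential → (y − y*) = 4.43.
i^T_t = 0.96 + 2.91 + 1.5 × (0.44 − 2.91) + 0.5 × 4.43
   = 0.96 + 2.91 − 3.705 + 2.215 = 2.38
i_t = 0.8 × 1.52 + 0.2 × 2.38 = 1.216 + 0.476 = 1.69

1.69%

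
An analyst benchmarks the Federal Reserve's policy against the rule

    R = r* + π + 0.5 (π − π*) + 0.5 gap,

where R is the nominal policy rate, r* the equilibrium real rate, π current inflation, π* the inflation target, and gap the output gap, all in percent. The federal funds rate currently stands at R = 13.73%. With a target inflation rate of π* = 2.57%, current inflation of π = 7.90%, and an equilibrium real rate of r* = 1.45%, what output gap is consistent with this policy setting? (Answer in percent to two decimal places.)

3.43%

0.5 gap = 13.73 − 1.45 − 7.90 − 0.5 × (7.90 − 2.57) = 1.715
gap = 1.715 / 0.5 = 3.43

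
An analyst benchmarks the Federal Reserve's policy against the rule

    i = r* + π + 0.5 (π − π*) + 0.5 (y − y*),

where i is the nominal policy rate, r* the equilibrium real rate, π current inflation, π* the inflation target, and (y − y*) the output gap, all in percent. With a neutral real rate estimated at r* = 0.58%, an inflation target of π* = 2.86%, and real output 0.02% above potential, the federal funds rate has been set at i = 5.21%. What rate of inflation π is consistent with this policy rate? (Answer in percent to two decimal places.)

Output 0.02% above potential → (y − y*) = 0.02.
Collecting π: i = r* + (1 + 0.5) π − 0.5 π* + 0.5 (y − y*)
1.5 π = 5.21 − 0.58 + 0.5 × 2.86 − 0.5 × 0.02 = 6.05
π = 6.05 / 1.5 = 4.03

4.03%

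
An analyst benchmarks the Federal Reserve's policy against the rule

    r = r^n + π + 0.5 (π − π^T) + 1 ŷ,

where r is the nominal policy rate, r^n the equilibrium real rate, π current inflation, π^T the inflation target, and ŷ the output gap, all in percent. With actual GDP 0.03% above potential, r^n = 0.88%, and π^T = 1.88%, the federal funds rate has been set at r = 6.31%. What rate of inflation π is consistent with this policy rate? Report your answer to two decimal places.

4.23%

Output 0.03% above potential → ŷ = 0.03.
Collecting π: r = r^n + (1 + 0.5) π − 0.5 π^T + 1 ŷ
1.5 π = 6.31 − 0.88 + 0.5 × 1.88 − 1 × 0.03 = 6.34
π = 6.34 / 1.5 = 4.23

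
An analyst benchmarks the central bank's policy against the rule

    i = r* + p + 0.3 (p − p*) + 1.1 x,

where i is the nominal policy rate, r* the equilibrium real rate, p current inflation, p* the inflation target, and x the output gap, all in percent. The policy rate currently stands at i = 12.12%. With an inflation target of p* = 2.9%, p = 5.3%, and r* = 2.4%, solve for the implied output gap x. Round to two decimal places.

1.1 x = 12.12 − 2.4 − 5.3 − 0.3 × (5.3 − 2.9) = 3.7
x = 3.7 / 1.1 = 3.36

3.36%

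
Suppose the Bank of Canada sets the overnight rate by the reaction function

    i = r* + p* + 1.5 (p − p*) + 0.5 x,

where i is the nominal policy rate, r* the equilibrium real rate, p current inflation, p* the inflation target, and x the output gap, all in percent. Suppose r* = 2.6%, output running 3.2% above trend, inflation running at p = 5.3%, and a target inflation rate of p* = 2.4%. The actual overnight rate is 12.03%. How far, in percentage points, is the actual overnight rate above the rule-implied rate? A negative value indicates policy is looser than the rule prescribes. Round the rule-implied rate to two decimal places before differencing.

Output 3.2% above potential → x = 3.2.
i = 2.6 + 2.4 + 1.5 × (5.3 − 2.4) + 0.5 × 3.2
   = 2.6 + 2.4 + 4.35 + 1.6 = 10.95
Deviation = 12.03 − 10.95 = 1.08 pp.

1.08 pp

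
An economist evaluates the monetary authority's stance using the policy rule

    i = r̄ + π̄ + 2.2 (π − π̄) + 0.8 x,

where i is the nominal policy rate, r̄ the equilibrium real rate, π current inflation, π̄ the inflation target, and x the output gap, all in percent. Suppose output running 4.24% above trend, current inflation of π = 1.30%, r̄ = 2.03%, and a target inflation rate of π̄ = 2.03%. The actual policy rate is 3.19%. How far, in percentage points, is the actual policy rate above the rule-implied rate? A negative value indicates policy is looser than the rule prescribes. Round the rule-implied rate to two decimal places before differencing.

Output 4.24% above potential → x = 4.24.
i = 2.03 + 2.03 + 2.2 × (1.30 − 2.03) + 0.8 × 4.24
   = 2.03 + 2.03 − 1.606 + 3.392 = 5.85
Deviation = 3.19 − 5.85 = -2.66 pp.

-2.66 pp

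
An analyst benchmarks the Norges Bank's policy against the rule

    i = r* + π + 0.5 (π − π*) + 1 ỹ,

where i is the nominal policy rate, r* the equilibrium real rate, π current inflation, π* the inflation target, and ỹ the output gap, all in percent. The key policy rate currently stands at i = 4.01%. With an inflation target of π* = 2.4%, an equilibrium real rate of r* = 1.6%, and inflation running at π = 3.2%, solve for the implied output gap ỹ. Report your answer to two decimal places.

1 ỹ = 4.01 − 1.6 − 3.2 − 0.5 × (3.2 − 2.4) = -1.19
ỹ = -1.19 / 1 = -1.19

-1.19%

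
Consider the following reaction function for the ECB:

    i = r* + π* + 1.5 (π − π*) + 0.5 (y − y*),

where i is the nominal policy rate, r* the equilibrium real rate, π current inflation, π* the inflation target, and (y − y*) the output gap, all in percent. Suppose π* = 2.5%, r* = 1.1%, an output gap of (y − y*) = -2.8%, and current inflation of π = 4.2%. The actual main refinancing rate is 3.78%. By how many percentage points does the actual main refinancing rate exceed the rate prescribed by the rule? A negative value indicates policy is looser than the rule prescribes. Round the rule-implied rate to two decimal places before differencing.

i = 1.1 + 2.5 + 1.5 × (4.2 − 2.5) + 0.5 × (-2.8)
   = 1.1 + 2.5 + 2.55 − 1.4 = 4.75
Deviation = 3.78 − 4.75 = -0.97 pp.

-0.97 pp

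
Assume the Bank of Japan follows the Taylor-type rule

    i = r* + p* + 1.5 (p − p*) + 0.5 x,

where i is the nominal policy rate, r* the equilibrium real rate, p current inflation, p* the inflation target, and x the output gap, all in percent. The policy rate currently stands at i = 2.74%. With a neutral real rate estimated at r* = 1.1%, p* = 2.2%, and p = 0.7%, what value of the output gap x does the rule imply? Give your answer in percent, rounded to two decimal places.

3.38%

0.5 x = 2.74 − 1.1 − 2.2 − 1.5 × (0.7 − 2.2) = 1.69
x = 1.69 / 0.5 = 3.38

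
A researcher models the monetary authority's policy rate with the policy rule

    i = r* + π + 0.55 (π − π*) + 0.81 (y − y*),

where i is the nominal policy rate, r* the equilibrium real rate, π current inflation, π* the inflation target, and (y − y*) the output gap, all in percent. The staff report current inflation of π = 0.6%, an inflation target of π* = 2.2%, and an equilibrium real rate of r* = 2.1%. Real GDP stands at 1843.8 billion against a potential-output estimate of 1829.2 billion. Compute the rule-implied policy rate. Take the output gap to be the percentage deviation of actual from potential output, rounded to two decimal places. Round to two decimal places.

2.47%

Output gap = 100 × (1843.8 − 1829.2) / 1829.2 = 0.80%.
i = 2.10 + 0.60 + 0.55 × (0.60 − 2.20) + 0.81 × 0.80
   = 2.10 + 0.6 − 0.88 + 0.648 = 2.47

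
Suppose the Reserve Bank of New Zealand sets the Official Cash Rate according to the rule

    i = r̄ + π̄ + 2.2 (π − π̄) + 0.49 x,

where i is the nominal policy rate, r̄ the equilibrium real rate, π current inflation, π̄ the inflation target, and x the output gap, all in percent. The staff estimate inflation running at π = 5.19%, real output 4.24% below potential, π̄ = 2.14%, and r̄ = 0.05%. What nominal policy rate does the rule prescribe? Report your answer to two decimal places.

Output 4.24% below potential → x = -4.24.
i = 0.05 + 2.14 + 2.2 × (5.19 − 2.14) + 0.49 × (-4.24)
   = 0.05 + 2.14 + 6.71 − 2.0776 = 6.82

6.82%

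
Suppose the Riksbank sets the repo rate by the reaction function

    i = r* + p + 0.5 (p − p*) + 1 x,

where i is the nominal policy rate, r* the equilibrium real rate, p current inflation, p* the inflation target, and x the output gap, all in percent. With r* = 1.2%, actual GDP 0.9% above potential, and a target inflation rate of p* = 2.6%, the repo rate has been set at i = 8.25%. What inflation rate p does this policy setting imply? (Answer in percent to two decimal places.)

Output 0.9% above potential → x = 0.9.
Collecting p: i = r* + (1 + 0.5) p − 0.5 p* + 1 x
1.5 p = 8.25 − 1.2 + 0.5 × 2.6 − 1 × 0.9 = 7.45
p = 7.45 / 1.5 = 4.97

4.97%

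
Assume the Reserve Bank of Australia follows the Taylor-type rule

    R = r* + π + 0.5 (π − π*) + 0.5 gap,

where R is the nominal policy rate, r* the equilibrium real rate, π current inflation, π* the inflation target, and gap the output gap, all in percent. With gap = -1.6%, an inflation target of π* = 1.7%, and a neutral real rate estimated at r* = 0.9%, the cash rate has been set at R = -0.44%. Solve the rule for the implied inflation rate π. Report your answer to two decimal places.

0.21%

Collecting π: R = r* + (1 + 0.5) π − 0.5 π* + 0.5 gap
1.5 π = -0.44 − 0.9 + 0.5 × 1.7 − 0.5 × (-1.6) = 0.31
π = 0.31 / 1.5 = 0.21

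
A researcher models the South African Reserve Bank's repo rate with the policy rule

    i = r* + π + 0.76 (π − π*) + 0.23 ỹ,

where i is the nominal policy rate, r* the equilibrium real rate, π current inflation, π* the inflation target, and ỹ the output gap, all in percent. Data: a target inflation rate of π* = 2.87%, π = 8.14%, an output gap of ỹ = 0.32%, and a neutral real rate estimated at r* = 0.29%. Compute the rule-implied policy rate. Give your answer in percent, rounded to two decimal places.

i = 0.29 + 8.14 + 0.76 × (8.14 − 2.87) + 0.23 × 0.32
   = 0.29 + 8.14 + 4.0052 + 0.0736 = 12.51

12.51%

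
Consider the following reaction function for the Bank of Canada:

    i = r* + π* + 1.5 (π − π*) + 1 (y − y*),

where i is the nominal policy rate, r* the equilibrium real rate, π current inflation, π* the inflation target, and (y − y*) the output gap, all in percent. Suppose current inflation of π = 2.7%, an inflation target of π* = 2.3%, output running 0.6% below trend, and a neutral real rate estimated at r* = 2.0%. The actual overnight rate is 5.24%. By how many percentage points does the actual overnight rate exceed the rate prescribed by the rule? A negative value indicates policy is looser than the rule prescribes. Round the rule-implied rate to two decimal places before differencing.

0.94 pp

Output 0.6% below potential → (y − y*) = -0.6.
i = 2.0 + 2.3 + 1.5 × (2.7 − 2.3) + 1 × (-0.6)
   = 2.0 + 2.3 + 0.6 − 0.6 = 4.30
Deviation = 5.24 − 4.30 = 0.94 pp.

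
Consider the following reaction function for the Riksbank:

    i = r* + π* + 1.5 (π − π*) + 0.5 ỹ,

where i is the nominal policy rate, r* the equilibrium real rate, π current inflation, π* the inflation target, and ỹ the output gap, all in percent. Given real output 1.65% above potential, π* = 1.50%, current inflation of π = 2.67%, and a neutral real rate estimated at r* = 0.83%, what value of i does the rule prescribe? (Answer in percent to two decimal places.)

Output 1.65% above potential → ỹ = 1.65.
i = 0.83 + 1.50 + 1.5 × (2.67 − 1.50) + 0.5 × 1.65
   = 0.83 + 1.5 + 1.755 + 0.825 = 4.91

4.91%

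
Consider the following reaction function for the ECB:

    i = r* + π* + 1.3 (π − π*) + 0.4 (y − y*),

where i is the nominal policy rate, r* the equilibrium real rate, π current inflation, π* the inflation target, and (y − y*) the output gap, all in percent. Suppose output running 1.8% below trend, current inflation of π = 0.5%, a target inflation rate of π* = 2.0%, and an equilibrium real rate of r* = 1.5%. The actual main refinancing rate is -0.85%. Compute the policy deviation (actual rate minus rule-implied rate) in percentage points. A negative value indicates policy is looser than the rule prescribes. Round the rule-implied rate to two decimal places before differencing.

Output 1.8% below potential → (y − y*) = -1.8.
i = 1.5 + 2.0 + 1.3 × (0.5 − 2.0) + 0.4 × (-1.8)
   = 1.5 + 2 − 1.95 − 0.72 = 0.83
Deviation = -0.85 − 0.83 = -1.68 pp.

-1.68 pp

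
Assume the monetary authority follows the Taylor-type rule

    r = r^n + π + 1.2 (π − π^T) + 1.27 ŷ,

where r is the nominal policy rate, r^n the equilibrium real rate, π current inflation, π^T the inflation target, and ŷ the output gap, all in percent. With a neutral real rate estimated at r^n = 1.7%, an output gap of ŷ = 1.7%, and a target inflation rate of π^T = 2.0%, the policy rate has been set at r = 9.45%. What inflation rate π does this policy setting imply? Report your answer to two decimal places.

3.63%

Collecting π: r = r^n + (1 + 1.2) π − 1.2 π^T + 1.27 ŷ
2.2 π = 9.45 − 1.7 + 1.2 × 2.0 − 1.27 × 1.7 = 7.991
π = 7.991 / 2.2 = 3.63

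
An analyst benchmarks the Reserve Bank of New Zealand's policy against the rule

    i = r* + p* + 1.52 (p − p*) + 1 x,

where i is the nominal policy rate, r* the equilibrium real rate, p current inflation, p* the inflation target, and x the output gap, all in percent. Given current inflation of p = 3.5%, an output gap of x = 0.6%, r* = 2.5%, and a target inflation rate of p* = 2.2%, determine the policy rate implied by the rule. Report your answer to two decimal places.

i = 2.5 + 2.2 + 1.52 × (3.5 − 2.2) + 1 × 0.6
   = 2.5 + 2.2 + 1.976 + 0.6 = 7.28

7.28%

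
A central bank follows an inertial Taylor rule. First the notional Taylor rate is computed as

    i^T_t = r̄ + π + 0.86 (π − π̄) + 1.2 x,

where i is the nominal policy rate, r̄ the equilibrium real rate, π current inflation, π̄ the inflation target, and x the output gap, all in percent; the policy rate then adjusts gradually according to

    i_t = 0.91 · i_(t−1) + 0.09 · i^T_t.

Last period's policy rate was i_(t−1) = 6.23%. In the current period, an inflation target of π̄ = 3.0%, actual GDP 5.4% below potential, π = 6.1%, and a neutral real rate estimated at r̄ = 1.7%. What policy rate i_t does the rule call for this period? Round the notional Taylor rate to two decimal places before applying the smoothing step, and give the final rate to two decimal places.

Output 5.4% below potential → x = -5.4.
i^T_t = 1.7 + 6.1 + 0.86 × (6.1 − 3.0) + 1.2 × (-5.4)
   = 1.7 + 6.1 + 2.666 − 6.48 = 3.99
i_t = 0.91 × 6.23 + 0.09 × 3.99 = 5.6693 + 0.3591 = 6.03

6.03%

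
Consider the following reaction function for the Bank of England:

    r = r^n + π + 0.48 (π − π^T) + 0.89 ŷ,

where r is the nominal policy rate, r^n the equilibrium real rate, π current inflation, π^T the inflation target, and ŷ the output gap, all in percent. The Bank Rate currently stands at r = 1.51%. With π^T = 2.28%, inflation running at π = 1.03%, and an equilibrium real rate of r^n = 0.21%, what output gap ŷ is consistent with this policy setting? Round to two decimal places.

0.89 ŷ = 1.51 − 0.21 − 1.03 − 0.48 × (1.03 − 2.28) = 0.87
ŷ = 0.87 / 0.89 = 0.98

0.98%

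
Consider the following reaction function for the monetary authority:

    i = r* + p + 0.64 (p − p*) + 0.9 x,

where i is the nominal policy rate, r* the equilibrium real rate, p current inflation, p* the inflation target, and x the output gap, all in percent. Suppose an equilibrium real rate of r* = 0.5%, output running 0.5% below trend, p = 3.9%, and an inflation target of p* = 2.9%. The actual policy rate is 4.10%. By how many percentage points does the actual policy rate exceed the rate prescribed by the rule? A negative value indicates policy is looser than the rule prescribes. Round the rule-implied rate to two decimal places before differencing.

Output 0.5% below potential → x = -0.5.
i = 0.5 + 3.9 + 0.64 × (3.9 − 2.9) + 0.9 × (-0.5)
   = 0.5 + 3.9 + 0.64 − 0.45 = 4.59
Deviation = 4.10 − 4.59 = -0.49 pp.

-0.49 pp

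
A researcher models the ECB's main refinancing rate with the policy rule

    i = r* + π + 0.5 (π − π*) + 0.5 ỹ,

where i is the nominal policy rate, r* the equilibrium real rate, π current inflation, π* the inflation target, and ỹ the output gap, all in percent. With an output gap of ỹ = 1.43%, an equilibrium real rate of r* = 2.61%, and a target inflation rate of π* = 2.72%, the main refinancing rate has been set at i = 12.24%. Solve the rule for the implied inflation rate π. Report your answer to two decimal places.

6.85%

Collecting π: i = r* + (1 + 0.5) π − 0.5 π* + 0.5 ỹ
1.5 π = 12.24 − 2.61 + 0.5 × 2.72 − 0.5 × 1.43 = 10.275
π = 10.275 / 1.5 = 6.85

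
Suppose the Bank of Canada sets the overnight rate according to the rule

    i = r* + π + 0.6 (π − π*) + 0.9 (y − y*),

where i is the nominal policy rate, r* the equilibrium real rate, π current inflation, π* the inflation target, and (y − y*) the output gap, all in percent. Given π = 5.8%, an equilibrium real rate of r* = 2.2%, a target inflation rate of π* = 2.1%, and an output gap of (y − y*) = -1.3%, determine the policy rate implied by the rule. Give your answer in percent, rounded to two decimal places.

i = 2.2 + 5.8 + 0.6 × (5.8 − 2.1) + 0.9 × (-1.3)
   = 2.2 + 5.8 + 2.22 − 1.17 = 9.05

9.05%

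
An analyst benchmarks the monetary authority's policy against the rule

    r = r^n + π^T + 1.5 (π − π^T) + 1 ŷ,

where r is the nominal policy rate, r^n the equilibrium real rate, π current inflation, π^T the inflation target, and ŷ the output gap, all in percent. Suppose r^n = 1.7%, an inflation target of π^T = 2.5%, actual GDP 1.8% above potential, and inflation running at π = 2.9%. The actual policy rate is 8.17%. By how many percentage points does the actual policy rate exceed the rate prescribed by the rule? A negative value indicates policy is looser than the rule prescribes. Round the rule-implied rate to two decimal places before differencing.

1.57 pp

Output 1.8% above potential → ŷ = 1.8.
r = 1.7 + 2.5 + 1.5 × (2.9 − 2.5) + 1 × 1.8
   = 1.7 + 2.5 + 0.6 + 1.8 = 6.60
Deviation = 8.17 − 6.60 = 1.57 pp.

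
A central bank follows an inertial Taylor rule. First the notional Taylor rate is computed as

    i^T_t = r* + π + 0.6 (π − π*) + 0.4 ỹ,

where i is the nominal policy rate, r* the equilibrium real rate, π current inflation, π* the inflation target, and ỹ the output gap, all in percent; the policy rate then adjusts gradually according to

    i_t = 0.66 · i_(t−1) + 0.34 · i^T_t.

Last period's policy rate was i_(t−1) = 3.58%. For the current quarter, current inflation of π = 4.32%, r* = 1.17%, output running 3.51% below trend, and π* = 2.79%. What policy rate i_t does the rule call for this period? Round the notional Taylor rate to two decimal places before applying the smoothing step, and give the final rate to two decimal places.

4.06%

Output 3.51% below potential → ỹ = -3.51.
i^T_t = 1.17 + 4.32 + 0.6 × (4.32 − 2.79) + 0.4 × (-3.51)
   = 1.17 + 4.32 + 0.918 − 1.404 = 5.00
i_t = 0.66 × 3.58 + 0.34 × 5.00 = 2.3628 + 1.7 = 4.06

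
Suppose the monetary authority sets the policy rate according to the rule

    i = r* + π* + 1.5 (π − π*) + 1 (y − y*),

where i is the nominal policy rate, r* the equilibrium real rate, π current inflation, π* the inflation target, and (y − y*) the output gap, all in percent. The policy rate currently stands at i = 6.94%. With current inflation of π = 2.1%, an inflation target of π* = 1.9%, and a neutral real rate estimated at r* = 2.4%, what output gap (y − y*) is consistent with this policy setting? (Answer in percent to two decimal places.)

2.34%

1 (y − y*) = 6.94 − 2.4 − 1.9 − 1.5 × (2.1 − 1.9) = 2.34
(y − y*) = 2.34 / 1 = 2.34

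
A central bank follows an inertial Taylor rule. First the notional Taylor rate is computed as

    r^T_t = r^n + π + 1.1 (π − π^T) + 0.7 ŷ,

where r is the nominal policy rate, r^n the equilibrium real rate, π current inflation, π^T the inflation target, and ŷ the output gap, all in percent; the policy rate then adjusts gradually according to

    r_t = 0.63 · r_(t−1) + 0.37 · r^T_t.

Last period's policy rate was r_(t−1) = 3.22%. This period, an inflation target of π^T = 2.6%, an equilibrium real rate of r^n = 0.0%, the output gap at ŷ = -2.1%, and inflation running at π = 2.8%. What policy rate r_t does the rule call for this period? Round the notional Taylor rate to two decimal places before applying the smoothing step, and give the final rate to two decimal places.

2.60%

r^T_t = 0.0 + 2.8 + 1.1 × (2.8 − 2.6) + 0.7 × (-2.1)
   = 0.0 + 2.8 + 0.22 − 1.47 = 1.55
r_t = 0.63 × 3.22 + 0.37 × 1.55 = 2.0286 + 0.5735 = 2.60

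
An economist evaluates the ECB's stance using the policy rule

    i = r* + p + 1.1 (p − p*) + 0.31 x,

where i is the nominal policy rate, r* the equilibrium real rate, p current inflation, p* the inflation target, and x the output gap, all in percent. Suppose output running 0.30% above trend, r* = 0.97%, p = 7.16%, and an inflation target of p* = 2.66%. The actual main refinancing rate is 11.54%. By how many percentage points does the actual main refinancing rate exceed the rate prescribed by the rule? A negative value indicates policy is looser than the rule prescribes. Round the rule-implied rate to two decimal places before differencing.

-1.63 pp

Output 0.30% above potential → x = 0.30.
i = 0.97 + 7.16 + 1.1 × (7.16 − 2.66) + 0.31 × 0.30
   = 0.97 + 7.16 + 4.95 + 0.093 = 13.17
Deviation = 11.54 − 13.17 = -1.63 pp.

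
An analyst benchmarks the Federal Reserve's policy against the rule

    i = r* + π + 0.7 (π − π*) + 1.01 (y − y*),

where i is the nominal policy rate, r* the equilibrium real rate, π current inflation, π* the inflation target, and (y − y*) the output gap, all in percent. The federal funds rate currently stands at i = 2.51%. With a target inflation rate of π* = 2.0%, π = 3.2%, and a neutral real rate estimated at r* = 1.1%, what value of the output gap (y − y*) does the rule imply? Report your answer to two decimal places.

-2.60%

1.01 (y − y*) = 2.51 − 1.1 − 3.2 − 0.7 × (3.2 − 2.0) = -2.63
(y − y*) = -2.63 / 1.01 = -2.60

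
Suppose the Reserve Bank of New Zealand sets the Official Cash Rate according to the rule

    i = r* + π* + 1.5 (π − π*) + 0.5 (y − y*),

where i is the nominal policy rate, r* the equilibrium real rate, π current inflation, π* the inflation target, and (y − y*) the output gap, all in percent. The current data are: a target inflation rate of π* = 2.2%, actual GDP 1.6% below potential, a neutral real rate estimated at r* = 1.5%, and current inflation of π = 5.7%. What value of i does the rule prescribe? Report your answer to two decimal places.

8.15%

Output 1.6% below potential → (y − y*) = -1.6.
i = 1.5 + 2.2 + 1.5 × (5.7 − 2.2) + 0.5 × (-1.6)
   = 1.5 + 2.2 + 5.25 − 0.8 = 8.15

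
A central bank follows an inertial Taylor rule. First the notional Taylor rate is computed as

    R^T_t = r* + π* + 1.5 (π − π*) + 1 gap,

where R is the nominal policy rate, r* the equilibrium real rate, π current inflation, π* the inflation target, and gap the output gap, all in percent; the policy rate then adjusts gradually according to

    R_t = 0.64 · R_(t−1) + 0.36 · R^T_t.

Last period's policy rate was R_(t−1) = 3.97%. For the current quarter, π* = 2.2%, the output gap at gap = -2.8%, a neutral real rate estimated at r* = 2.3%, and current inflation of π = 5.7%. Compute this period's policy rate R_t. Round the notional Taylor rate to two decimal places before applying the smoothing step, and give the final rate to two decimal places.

R^T_t = 2.3 + 2.2 + 1.5 × (5.7 − 2.2) + 1 × (-2.8)
   = 2.3 + 2.2 + 5.25 − 2.8 = 6.95
R_t = 0.64 × 3.97 + 0.36 × 6.95 = 2.5408 + 2.502 = 5.04

5.04%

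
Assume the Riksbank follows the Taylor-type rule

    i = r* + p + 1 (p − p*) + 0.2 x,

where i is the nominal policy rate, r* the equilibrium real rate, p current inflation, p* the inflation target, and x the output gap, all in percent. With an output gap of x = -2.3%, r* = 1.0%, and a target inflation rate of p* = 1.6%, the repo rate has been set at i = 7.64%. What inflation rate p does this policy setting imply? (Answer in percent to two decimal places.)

4.35%

Collecting p: i = r* + (1 + 1) p − 1 p* + 0.2 x
2 p = 7.64 − 1.0 + 1 × 1.6 − 0.2 × (-2.3) = 8.7
p = 8.7 / 2 = 4.35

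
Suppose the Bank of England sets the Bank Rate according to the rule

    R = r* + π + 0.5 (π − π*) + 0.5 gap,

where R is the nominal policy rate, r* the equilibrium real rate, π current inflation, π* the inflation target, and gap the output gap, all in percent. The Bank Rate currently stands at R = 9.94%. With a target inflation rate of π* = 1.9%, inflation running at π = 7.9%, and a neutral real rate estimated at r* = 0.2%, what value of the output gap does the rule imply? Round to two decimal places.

0.5 gap = 9.94 − 0.2 − 7.9 − 0.5 × (7.9 − 1.9) = -1.16
gap = -1.16 / 0.5 = -2.32

-2.32%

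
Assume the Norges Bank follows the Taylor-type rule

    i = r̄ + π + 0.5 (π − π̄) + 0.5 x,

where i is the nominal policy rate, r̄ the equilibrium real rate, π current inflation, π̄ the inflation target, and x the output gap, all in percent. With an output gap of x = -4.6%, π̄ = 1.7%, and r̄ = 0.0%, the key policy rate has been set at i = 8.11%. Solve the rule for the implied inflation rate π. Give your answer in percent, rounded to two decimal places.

7.51%

Collecting π: i = r̄ + (1 + 0.5) π − 0.5 π̄ + 0.5 x
1.5 π = 8.11 − 0.0 + 0.5 × 1.7 − 0.5 × (-4.6) = 11.26
π = 11.26 / 1.5 = 7.51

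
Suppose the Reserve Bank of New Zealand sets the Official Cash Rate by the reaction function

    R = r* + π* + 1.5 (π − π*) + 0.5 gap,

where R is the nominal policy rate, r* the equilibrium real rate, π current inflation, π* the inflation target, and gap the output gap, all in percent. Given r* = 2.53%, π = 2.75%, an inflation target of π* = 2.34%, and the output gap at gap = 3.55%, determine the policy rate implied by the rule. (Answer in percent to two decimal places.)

7.26%

R = 2.53 + 2.34 + 1.5 × (2.75 − 2.34) + 0.5 × 3.55
   = 2.53 + 2.34 + 0.615 + 1.775 = 7.26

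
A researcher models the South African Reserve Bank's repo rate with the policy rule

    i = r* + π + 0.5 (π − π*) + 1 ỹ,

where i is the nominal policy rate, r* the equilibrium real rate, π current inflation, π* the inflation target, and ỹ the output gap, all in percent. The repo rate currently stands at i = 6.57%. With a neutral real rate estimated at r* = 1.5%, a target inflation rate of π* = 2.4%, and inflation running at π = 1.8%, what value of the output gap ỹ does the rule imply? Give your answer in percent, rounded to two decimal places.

3.57%

1 ỹ = 6.57 − 1.5 − 1.8 − 0.5 × (1.8 − 2.4) = 3.57
ỹ = 3.57 / 1 = 3.57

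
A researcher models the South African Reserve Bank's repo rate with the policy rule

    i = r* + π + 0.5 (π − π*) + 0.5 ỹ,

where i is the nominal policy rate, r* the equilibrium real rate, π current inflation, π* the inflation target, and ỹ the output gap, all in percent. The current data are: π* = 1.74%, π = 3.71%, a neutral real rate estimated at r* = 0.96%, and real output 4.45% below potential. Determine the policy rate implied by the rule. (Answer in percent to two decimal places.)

3.43%

Output 4.45% below potential → ỹ = -4.45.
i = 0.96 + 3.71 + 0.5 × (3.71 − 1.74) + 0.5 × (-4.45)
   = 0.96 + 3.71 + 0.985 − 2.225 = 3.43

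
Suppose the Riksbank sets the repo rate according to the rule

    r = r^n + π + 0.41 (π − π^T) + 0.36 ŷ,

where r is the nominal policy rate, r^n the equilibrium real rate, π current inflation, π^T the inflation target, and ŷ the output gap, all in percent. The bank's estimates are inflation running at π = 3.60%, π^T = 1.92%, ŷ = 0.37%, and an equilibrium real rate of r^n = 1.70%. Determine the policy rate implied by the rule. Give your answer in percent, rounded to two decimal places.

6.12%

r = 1.70 + 3.60 + 0.41 × (3.60 − 1.92) + 0.36 × 0.37
   = 1.70 + 3.6 + 0.6888 + 0.1332 = 6.12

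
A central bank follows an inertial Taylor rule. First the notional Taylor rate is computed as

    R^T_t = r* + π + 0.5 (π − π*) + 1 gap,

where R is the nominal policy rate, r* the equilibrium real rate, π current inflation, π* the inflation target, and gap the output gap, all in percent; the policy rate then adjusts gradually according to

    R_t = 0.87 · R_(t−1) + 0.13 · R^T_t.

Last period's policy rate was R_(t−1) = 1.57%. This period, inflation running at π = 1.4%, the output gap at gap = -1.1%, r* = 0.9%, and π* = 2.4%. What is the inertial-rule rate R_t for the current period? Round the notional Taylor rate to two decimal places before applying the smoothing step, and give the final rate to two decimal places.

R^T_t = 0.9 + 1.4 + 0.5 × (1.4 − 2.4) + 1 × (-1.1)
   = 0.9 + 1.4 − 0.5 − 1.1 = 0.70
R_t = 0.87 × 1.57 + 0.13 × 0.70 = 1.3659 + 0.091 = 1.46

1.46%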